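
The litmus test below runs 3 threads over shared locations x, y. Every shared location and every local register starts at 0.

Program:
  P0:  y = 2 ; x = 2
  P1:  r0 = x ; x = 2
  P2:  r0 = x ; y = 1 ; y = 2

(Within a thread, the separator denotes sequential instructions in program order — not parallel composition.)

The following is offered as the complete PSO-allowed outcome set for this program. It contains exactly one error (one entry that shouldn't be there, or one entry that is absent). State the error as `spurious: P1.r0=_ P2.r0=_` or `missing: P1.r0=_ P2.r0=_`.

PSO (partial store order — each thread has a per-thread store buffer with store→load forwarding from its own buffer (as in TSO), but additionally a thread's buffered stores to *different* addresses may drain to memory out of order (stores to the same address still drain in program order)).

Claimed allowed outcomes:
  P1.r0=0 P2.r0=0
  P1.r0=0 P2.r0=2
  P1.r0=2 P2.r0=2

outcome vector order: (P1.r0,P2.r0)
PSO (4): 00; 02; 20; 22
PSO∖claimed = {20}

missing: P1.r0=2 P2.r0=0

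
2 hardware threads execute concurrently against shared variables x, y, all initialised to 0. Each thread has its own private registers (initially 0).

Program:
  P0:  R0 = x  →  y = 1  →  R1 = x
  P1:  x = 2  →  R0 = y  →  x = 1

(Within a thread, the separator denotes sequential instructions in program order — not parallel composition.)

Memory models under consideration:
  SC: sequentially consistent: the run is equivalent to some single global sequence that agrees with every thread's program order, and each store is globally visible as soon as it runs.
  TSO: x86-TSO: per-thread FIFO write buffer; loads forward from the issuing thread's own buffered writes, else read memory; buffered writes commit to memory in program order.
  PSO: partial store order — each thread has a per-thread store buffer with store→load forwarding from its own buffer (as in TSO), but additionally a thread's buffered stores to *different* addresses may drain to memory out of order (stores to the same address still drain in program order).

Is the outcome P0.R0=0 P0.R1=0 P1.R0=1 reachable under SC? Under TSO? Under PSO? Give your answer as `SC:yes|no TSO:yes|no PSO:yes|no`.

outcome vector order: (P0.R0,P0.R1,P1.R0)
SC (10): <0 0 1>; <0 1 0>; <0 1 1>; <0 2 0>; <0 2 1>; <1 1 0>; <2 1 0>; <2 1 1>; <2 2 0>; <2 2 1>
TSO (11): <0 0 0>; <0 0 1>; <0 1 0>; <0 1 1>; <0 2 0>; <0 2 1>; <1 1 0>; <2 1 0>; <2 1 1>; <2 2 0>; <2 2 1>
PSO (11): <0 0 0>; <0 0 1>; <0 1 0>; <0 1 1>; <0 2 0>; <0 2 1>; <1 1 0>; <2 1 0>; <2 1 1>; <2 2 0>; <2 2 1>
target <0 0 1> ∈ {SC,TSO,PSO}

SC:yes TSO:yes PSO:yes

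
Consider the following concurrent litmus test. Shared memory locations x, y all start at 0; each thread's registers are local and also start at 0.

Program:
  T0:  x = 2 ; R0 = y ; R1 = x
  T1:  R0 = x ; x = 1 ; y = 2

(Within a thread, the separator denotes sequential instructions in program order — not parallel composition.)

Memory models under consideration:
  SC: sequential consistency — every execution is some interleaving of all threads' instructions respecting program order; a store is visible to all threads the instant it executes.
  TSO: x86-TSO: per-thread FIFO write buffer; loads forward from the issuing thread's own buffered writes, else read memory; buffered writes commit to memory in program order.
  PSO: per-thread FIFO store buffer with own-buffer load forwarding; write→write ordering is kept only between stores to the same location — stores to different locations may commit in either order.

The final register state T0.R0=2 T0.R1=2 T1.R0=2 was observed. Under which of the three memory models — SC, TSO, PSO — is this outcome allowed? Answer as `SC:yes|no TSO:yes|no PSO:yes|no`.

outcome vector order: (T0.R0,T0.R1,T1.R0)
under SC → (0,1,0) (0,1,2) (0,2,0) (0,2,2) (2,1,0) (2,1,2) (2,2,0)
under TSO → (0,1,0) (0,1,2) (0,2,0) (0,2,2) (2,1,0) (2,1,2) (2,2,0)
under PSO → (0,1,0) (0,1,2) (0,2,0) (0,2,2) (2,1,0) (2,1,2) (2,2,0) (2,2,2)
target (2,2,2) ∈ {PSO}

SC:no TSO:no PSO:yes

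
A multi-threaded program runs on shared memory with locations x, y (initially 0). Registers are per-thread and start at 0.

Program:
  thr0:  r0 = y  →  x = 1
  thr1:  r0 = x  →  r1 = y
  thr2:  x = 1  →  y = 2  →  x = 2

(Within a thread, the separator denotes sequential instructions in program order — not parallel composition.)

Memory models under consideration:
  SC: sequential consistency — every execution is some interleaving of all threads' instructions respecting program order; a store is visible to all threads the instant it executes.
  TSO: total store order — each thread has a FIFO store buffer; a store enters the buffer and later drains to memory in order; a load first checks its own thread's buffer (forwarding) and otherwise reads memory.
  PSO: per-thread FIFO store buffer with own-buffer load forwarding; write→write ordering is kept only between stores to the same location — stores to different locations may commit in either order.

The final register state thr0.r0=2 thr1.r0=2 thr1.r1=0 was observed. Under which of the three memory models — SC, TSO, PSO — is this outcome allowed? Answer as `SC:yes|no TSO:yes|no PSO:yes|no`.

outcome vector order: (thr0.r0,thr1.r0,thr1.r1)
under SC → 0/0/0 0/0/2 0/1/0 0/1/2 0/2/2 2/0/0 2/0/2 2/1/0 2/1/2 2/2/2
under TSO → 0/0/0 0/0/2 0/1/0 0/1/2 0/2/2 2/0/0 2/0/2 2/1/0 2/1/2 2/2/2
under PSO → 0/0/0 0/0/2 0/1/0 0/1/2 0/2/0 0/2/2 2/0/0 2/0/2 2/1/0 2/1/2 2/2/0 2/2/2
target 2/2/0 ∈ {PSO}

SC:no TSO:no PSO:yes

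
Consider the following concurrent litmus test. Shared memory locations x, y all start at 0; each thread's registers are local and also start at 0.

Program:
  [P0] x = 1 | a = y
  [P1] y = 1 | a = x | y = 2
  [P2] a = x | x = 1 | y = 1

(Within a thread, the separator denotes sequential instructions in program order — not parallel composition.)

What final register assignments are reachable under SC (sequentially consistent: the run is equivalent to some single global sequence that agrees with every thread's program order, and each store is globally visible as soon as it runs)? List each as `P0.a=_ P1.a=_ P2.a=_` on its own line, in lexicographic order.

P0.a=0 P1.a=1 P2.a=0
P0.a=0 P1.a=1 P2.a=1
P0.a=1 P1.a=0 P2.a=0
P0.a=1 P1.a=0 P2.a=1
P0.a=1 P1.a=1 P2.a=0
P0.a=1 P1.a=1 P2.a=1
P0.a=2 P1.a=0 P2.a=0
P0.a=2 P1.a=0 P2.a=1
P0.a=2 P1.a=1 P2.a=0
P0.a=2 P1.a=1 P2.a=1

outcome vector order: (P0.a,P1.a,P2.a)
|SC outcomes| = 10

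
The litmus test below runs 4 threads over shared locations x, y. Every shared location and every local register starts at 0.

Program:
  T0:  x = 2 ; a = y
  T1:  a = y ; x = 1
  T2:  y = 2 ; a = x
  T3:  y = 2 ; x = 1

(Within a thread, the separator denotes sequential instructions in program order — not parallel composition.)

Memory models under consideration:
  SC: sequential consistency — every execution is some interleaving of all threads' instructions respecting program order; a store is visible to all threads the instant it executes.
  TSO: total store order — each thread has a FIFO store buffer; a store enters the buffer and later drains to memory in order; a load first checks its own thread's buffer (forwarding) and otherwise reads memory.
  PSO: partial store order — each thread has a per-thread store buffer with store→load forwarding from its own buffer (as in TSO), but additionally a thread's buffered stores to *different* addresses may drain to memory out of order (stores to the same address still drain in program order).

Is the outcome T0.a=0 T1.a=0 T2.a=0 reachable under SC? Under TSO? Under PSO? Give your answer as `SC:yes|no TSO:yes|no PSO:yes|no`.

SC:no TSO:yes PSO:yes

outcome vector order: (T0.a,T1.a,T2.a)
[SC] allowed = {<0 0 1>, <0 0 2>, <0 2 1>, <0 2 2>, <2 0 0>, <2 0 1>, <2 0 2>, <2 2 0>, <2 2 1>, <2 2 2>}
[TSO] allowed = {<0 0 0>, <0 0 1>, <0 0 2>, <0 2 0>, <0 2 1>, <0 2 2>, <2 0 0>, <2 0 1>, <2 0 2>, <2 2 0>, <2 2 1>, <2 2 2>}
[PSO] allowed = {<0 0 0>, <0 0 1>, <0 0 2>, <0 2 0>, <0 2 1>, <0 2 2>, <2 0 0>, <2 0 1>, <2 0 2>, <2 2 0>, <2 2 1>, <2 2 2>}
target <0 0 0> ∈ {TSO,PSO}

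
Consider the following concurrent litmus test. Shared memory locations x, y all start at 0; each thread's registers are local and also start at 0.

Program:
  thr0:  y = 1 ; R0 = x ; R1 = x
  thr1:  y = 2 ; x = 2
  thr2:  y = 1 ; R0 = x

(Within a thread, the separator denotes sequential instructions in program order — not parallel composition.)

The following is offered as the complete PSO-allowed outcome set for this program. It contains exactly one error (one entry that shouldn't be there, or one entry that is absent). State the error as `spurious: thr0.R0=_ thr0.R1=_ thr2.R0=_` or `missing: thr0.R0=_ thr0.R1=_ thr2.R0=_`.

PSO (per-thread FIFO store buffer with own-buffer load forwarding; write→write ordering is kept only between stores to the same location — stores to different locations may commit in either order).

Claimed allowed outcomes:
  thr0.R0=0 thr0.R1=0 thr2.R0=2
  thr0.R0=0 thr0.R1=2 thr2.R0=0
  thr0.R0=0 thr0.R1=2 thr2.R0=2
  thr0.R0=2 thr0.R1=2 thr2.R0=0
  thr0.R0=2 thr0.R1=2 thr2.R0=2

missing: thr0.R0=0 thr0.R1=0 thr2.R0=0

outcome vector order: (thr0.R0,thr0.R1,thr2.R0)
under PSO → 000; 002; 020; 022; 220; 222
PSO∖claimed = {000}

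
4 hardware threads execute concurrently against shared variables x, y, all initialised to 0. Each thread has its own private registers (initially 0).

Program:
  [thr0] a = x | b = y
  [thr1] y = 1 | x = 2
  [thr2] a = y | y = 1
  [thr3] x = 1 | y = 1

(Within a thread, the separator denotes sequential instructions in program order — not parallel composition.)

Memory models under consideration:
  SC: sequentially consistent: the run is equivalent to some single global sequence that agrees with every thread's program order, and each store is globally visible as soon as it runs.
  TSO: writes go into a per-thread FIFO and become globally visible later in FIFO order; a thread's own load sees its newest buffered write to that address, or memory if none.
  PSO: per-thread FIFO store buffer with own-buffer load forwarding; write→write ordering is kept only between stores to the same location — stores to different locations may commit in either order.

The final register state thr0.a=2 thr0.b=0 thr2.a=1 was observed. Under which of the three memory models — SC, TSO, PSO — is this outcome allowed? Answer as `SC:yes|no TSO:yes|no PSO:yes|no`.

SC:no TSO:no PSO:yes

outcome vector order: (thr0.a,thr0.b,thr2.a)
[SC] allowed = {(0,0,0), (0,0,1), (0,1,0), (0,1,1), (1,0,0), (1,0,1), (1,1,0), (1,1,1), (2,1,0), (2,1,1)}
[TSO] allowed = {(0,0,0), (0,0,1), (0,1,0), (0,1,1), (1,0,0), (1,0,1), (1,1,0), (1,1,1), (2,1,0), (2,1,1)}
[PSO] allowed = {(0,0,0), (0,0,1), (0,1,0), (0,1,1), (1,0,0), (1,0,1), (1,1,0), (1,1,1), (2,0,0), (2,0,1), (2,1,0), (2,1,1)}
target (2,0,1) ∈ {PSO}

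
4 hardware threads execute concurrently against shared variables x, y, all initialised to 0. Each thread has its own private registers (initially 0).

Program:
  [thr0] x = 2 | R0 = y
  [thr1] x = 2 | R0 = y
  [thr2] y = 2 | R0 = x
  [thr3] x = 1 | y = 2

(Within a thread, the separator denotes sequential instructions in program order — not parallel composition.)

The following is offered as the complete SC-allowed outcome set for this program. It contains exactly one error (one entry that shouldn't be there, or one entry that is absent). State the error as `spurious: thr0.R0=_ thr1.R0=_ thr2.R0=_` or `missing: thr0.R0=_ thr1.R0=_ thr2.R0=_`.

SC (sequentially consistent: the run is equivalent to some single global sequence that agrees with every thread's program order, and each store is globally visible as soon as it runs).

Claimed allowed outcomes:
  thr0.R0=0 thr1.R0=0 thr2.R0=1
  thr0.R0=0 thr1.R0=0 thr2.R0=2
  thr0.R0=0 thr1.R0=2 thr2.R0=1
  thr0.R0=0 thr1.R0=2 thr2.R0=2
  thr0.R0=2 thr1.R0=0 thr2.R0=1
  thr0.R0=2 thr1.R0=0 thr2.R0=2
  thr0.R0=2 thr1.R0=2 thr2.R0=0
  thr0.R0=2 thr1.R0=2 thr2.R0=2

missing: thr0.R0=2 thr1.R0=2 thr2.R0=1

outcome vector order: (thr0.R0,thr1.R0,thr2.R0)
[SC] allowed = {0/0/1, 0/0/2, 0/2/1, 0/2/2, 2/0/1, 2/0/2, 2/2/0, 2/2/1, 2/2/2}
SC∖claimed = {2/2/1}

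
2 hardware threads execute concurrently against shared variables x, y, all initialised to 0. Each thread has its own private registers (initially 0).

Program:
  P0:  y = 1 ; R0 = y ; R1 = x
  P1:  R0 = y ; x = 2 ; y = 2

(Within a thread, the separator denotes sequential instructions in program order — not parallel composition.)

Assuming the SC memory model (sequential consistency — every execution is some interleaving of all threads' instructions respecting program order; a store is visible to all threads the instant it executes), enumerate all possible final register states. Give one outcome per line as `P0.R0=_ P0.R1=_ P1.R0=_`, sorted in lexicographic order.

outcome vector order: (P0.R0,P0.R1,P1.R0)
|SC outcomes| = 6

P0.R0=1 P0.R1=0 P1.R0=0
P0.R0=1 P0.R1=0 P1.R0=1
P0.R0=1 P0.R1=2 P1.R0=0
P0.R0=1 P0.R1=2 P1.R0=1
P0.R0=2 P0.R1=2 P1.R0=0
P0.R0=2 P0.R1=2 P1.R0=1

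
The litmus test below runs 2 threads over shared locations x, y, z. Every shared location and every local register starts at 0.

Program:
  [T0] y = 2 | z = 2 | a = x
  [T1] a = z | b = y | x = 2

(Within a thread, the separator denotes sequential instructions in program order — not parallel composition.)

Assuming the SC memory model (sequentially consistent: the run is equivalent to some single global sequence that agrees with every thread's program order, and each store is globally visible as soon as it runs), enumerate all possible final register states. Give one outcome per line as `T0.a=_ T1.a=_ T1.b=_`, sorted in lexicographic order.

outcome vector order: (T0.a,T1.a,T1.b)
|SC outcomes| = 6

T0.a=0 T1.a=0 T1.b=0
T0.a=0 T1.a=0 T1.b=2
T0.a=0 T1.a=2 T1.b=2
T0.a=2 T1.a=0 T1.b=0
T0.a=2 T1.a=0 T1.b=2
T0.a=2 T1.a=2 T1.b=2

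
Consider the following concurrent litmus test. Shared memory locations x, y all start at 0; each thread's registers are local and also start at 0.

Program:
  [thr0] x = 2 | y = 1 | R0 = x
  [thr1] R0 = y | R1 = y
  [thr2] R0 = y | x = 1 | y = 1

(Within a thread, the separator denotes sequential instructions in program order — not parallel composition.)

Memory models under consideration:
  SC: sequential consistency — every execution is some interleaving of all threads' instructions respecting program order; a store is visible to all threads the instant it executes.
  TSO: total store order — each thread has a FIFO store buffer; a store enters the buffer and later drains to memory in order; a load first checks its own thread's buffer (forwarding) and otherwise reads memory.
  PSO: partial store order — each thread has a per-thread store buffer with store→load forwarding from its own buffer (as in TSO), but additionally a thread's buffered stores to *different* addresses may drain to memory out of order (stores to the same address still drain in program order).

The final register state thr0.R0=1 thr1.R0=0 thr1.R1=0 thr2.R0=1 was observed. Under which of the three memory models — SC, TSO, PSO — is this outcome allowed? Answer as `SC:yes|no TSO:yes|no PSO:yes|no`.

SC:yes TSO:yes PSO:yes

outcome vector order: (thr0.R0,thr1.R0,thr1.R1,thr2.R0)
[SC] allowed = {1000 1001 1010 1011 1110 1111 2000 2001 2010 2011 2110 2111}
[TSO] allowed = {1000 1001 1010 1011 1110 1111 2000 2001 2010 2011 2110 2111}
[PSO] allowed = {1000 1001 1010 1011 1110 1111 2000 2001 2010 2011 2110 2111}
target 1001 ∈ {SC,TSO,PSO}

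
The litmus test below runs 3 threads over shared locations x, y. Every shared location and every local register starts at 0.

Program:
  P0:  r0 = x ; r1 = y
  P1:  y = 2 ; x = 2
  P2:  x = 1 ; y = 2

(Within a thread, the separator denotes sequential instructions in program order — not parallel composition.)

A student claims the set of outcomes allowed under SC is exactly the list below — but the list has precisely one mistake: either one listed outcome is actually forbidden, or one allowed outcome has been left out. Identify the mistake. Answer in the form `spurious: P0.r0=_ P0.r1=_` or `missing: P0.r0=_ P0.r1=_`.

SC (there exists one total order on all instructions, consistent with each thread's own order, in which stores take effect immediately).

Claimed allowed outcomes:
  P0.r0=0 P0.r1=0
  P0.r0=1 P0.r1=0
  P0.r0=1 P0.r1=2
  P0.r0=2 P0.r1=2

outcome vector order: (P0.r0,P0.r1)
SC (5): 00 02 10 12 22
SC∖claimed = {02}

missing: P0.r0=0 P0.r1=2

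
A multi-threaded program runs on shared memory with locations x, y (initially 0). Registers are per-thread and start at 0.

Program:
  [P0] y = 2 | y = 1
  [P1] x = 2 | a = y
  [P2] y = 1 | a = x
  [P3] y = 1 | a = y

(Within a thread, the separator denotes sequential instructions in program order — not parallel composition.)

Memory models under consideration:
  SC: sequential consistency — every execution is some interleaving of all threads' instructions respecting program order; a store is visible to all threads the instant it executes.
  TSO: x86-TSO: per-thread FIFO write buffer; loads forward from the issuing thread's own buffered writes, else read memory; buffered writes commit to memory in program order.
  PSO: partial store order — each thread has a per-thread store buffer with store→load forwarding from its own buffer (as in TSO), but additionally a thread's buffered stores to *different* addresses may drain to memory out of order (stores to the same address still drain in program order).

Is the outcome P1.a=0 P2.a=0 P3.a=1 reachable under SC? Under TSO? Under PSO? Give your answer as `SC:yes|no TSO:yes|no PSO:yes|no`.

SC:no TSO:yes PSO:yes

outcome vector order: (P1.a,P2.a,P3.a)
under SC → 0/2/1 0/2/2 1/0/1 1/0/2 1/2/1 1/2/2 2/0/1 2/0/2 2/2/1 2/2/2
under TSO → 0/0/1 0/0/2 0/2/1 0/2/2 1/0/1 1/0/2 1/2/1 1/2/2 2/0/1 2/0/2 2/2/1 2/2/2
under PSO → 0/0/1 0/0/2 0/2/1 0/2/2 1/0/1 1/0/2 1/2/1 1/2/2 2/0/1 2/0/2 2/2/1 2/2/2
target 0/0/1 ∈ {TSO,PSO}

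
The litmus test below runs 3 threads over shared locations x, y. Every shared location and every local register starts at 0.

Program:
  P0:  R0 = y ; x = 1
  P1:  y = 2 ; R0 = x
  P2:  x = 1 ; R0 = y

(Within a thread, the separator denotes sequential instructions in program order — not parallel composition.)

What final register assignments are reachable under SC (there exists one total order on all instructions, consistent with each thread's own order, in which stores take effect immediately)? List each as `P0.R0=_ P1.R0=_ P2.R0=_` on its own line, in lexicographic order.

P0.R0=0 P1.R0=0 P2.R0=2
P0.R0=0 P1.R0=1 P2.R0=0
P0.R0=0 P1.R0=1 P2.R0=2
P0.R0=2 P1.R0=0 P2.R0=2
P0.R0=2 P1.R0=1 P2.R0=0
P0.R0=2 P1.R0=1 P2.R0=2

outcome vector order: (P0.R0,P1.R0,P2.R0)
|SC outcomes| = 6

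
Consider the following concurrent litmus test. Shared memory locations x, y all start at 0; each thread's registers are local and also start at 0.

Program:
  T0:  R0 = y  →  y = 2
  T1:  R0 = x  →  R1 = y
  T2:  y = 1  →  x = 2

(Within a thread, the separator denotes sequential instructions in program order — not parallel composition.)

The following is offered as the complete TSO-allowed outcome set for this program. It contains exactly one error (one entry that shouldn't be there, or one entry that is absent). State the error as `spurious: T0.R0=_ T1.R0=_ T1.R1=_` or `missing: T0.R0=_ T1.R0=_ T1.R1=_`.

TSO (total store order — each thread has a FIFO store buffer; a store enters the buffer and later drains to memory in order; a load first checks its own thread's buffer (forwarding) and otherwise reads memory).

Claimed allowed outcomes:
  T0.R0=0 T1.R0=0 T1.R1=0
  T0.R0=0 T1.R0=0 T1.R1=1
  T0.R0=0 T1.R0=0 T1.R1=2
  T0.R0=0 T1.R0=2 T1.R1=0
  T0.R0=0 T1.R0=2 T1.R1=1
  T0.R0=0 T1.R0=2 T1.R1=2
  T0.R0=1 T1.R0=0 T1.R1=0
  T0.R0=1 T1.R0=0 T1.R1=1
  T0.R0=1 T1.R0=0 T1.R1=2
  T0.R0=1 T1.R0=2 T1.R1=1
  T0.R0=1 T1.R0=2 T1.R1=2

outcome vector order: (T0.R0,T1.R0,T1.R1)
TSO: 10 outcomes — {000 001 002 021 022 100 101 102 121 122}
claimed∖TSO = {020}

spurious: T0.R0=0 T1.R0=2 T1.R1=0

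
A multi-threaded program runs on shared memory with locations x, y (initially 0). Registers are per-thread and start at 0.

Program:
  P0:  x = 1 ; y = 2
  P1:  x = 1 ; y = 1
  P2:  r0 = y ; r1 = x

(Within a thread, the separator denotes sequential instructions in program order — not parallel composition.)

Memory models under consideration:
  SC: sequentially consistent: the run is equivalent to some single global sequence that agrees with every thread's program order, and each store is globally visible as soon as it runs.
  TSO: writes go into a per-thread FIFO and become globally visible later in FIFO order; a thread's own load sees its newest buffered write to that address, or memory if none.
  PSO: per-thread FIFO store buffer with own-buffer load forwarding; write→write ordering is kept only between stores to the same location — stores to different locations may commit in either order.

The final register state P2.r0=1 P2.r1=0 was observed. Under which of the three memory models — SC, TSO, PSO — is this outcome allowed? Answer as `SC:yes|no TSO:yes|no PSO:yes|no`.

SC:no TSO:no PSO:yes

outcome vector order: (P2.r0,P2.r1)
under SC → (0,0), (0,1), (1,1), (2,1)
under TSO → (0,0), (0,1), (1,1), (2,1)
under PSO → (0,0), (0,1), (1,0), (1,1), (2,0), (2,1)
target (1,0) ∈ {PSO}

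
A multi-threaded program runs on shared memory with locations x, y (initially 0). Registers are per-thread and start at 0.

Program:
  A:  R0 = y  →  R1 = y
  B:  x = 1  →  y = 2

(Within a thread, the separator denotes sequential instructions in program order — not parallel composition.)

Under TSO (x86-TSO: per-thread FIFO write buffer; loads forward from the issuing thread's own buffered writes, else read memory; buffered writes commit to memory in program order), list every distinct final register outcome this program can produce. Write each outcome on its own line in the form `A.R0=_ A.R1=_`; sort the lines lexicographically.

A.R0=0 A.R1=0
A.R0=0 A.R1=2
A.R0=2 A.R1=2

outcome vector order: (A.R0,A.R1)
|TSO outcomes| = 3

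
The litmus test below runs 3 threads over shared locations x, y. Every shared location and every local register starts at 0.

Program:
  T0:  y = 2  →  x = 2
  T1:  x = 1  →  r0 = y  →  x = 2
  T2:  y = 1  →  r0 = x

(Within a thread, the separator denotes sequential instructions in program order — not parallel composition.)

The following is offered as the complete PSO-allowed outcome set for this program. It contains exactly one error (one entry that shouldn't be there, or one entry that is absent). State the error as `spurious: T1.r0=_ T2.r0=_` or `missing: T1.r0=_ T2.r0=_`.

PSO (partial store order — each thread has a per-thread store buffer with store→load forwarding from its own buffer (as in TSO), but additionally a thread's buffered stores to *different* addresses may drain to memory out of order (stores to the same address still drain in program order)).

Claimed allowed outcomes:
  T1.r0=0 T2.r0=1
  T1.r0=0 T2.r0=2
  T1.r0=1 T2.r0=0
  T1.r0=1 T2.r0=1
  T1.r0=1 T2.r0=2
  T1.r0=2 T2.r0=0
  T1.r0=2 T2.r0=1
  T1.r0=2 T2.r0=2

missing: T1.r0=0 T2.r0=0

outcome vector order: (T1.r0,T2.r0)
PSO: 9 outcomes — {00 01 02 10 11 12 20 21 22}
PSO∖claimed = {00}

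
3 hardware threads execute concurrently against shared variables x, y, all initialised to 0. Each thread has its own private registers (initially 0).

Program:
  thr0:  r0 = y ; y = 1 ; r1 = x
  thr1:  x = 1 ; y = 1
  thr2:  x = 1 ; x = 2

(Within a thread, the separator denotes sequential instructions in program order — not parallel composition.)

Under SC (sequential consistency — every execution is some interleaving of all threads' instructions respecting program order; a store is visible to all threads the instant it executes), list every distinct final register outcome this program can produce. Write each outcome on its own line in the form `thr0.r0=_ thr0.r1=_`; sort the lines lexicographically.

thr0.r0=0 thr0.r1=0
thr0.r0=0 thr0.r1=1
thr0.r0=0 thr0.r1=2
thr0.r0=1 thr0.r1=1
thr0.r0=1 thr0.r1=2

outcome vector order: (thr0.r0,thr0.r1)
|SC outcomes| = 5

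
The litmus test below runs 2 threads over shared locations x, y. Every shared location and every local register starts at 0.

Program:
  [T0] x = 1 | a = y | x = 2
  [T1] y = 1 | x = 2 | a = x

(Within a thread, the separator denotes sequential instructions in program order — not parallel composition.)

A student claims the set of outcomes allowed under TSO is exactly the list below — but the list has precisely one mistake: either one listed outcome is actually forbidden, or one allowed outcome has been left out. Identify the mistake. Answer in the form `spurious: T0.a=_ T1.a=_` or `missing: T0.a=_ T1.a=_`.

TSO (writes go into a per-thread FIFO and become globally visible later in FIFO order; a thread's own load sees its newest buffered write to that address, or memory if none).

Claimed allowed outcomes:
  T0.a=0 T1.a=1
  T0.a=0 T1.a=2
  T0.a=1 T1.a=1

missing: T0.a=1 T1.a=2

outcome vector order: (T0.a,T1.a)
TSO (4): <0 1>, <0 2>, <1 1>, <1 2>
TSO∖claimed = {<1 2>}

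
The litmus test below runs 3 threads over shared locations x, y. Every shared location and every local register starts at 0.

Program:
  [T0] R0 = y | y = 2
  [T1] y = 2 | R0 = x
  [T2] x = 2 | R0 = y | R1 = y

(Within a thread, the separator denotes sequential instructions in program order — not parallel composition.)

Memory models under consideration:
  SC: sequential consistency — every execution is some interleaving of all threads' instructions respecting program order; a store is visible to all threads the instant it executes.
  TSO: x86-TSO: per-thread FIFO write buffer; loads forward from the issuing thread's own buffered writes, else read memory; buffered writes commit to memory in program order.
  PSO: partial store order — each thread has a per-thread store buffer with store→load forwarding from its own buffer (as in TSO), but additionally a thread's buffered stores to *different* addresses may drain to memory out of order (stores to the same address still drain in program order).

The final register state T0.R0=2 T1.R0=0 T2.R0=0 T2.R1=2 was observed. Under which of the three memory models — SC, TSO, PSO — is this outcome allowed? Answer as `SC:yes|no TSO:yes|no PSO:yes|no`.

outcome vector order: (T0.R0,T1.R0,T2.R0,T2.R1)
[SC] allowed = {0/0/2/2; 0/2/0/0; 0/2/0/2; 0/2/2/2; 2/0/2/2; 2/2/0/0; 2/2/0/2; 2/2/2/2}
[TSO] allowed = {0/0/0/0; 0/0/0/2; 0/0/2/2; 0/2/0/0; 0/2/0/2; 0/2/2/2; 2/0/0/0; 2/0/0/2; 2/0/2/2; 2/2/0/0; 2/2/0/2; 2/2/2/2}
[PSO] allowed = {0/0/0/0; 0/0/0/2; 0/0/2/2; 0/2/0/0; 0/2/0/2; 0/2/2/2; 2/0/0/0; 2/0/0/2; 2/0/2/2; 2/2/0/0; 2/2/0/2; 2/2/2/2}
target 2/0/0/2 ∈ {TSO,PSO}

SC:no TSO:yes PSO:yes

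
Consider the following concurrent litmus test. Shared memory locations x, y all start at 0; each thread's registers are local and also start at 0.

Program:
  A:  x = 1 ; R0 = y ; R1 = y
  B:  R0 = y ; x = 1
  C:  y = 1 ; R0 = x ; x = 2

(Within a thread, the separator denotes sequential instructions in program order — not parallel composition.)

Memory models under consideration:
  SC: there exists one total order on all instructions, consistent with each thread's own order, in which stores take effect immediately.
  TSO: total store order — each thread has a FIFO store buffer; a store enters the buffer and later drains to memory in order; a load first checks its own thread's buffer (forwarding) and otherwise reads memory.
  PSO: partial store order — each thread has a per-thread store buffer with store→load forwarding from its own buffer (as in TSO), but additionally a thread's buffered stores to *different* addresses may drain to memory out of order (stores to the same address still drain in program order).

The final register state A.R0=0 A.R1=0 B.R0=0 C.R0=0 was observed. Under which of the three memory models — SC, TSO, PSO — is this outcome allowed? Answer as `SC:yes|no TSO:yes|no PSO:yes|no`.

SC:no TSO:yes PSO:yes

outcome vector order: (A.R0,A.R1,B.R0,C.R0)
SC: 8 outcomes — {0/0/0/1, 0/0/1/1, 0/1/0/1, 0/1/1/1, 1/1/0/0, 1/1/0/1, 1/1/1/0, 1/1/1/1}
TSO: 12 outcomes — {0/0/0/0, 0/0/0/1, 0/0/1/0, 0/0/1/1, 0/1/0/0, 0/1/0/1, 0/1/1/0, 0/1/1/1, 1/1/0/0, 1/1/0/1, 1/1/1/0, 1/1/1/1}
PSO: 12 outcomes — {0/0/0/0, 0/0/0/1, 0/0/1/0, 0/0/1/1, 0/1/0/0, 0/1/0/1, 0/1/1/0, 0/1/1/1, 1/1/0/0, 1/1/0/1, 1/1/1/0, 1/1/1/1}
target 0/0/0/0 ∈ {TSO,PSO}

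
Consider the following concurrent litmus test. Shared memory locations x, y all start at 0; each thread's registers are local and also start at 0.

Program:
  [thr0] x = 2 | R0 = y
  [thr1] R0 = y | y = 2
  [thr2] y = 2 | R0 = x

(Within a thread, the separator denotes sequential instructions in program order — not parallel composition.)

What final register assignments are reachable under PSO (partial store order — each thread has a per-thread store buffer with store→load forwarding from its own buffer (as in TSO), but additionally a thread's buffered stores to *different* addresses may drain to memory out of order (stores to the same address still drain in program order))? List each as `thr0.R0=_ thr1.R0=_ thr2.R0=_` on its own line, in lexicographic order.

outcome vector order: (thr0.R0,thr1.R0,thr2.R0)
|PSO outcomes| = 8

thr0.R0=0 thr1.R0=0 thr2.R0=0
thr0.R0=0 thr1.R0=0 thr2.R0=2
thr0.R0=0 thr1.R0=2 thr2.R0=0
thr0.R0=0 thr1.R0=2 thr2.R0=2
thr0.R0=2 thr1.R0=0 thr2.R0=0
thr0.R0=2 thr1.R0=0 thr2.R0=2
thr0.R0=2 thr1.R0=2 thr2.R0=0
thr0.R0=2 thr1.R0=2 thr2.R0=2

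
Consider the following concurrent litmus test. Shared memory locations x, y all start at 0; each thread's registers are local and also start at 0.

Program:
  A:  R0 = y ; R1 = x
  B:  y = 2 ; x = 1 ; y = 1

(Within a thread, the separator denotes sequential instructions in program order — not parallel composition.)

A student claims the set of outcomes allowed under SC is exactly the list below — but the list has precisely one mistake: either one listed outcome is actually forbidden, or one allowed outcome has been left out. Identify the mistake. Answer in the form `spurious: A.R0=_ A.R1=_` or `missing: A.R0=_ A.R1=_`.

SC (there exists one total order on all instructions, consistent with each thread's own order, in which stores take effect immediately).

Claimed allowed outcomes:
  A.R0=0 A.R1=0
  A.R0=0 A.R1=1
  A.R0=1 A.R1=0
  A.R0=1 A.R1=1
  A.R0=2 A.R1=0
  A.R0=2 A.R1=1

outcome vector order: (A.R0,A.R1)
under SC → 00; 01; 11; 20; 21
claimed∖SC = {10}

spurious: A.R0=1 A.R1=0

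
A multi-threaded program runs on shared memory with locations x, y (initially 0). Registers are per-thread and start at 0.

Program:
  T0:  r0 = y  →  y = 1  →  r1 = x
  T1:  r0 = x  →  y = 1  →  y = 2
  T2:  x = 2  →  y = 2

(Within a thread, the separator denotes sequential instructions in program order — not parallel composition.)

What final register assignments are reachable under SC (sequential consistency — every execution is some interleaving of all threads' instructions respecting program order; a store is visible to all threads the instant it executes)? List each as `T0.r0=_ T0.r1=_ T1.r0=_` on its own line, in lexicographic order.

T0.r0=0 T0.r1=0 T1.r0=0
T0.r0=0 T0.r1=0 T1.r0=2
T0.r0=0 T0.r1=2 T1.r0=0
T0.r0=0 T0.r1=2 T1.r0=2
T0.r0=1 T0.r1=0 T1.r0=0
T0.r0=1 T0.r1=2 T1.r0=0
T0.r0=1 T0.r1=2 T1.r0=2
T0.r0=2 T0.r1=0 T1.r0=0
T0.r0=2 T0.r1=2 T1.r0=0
T0.r0=2 T0.r1=2 T1.r0=2

outcome vector order: (T0.r0,T0.r1,T1.r0)
|SC outcomes| = 10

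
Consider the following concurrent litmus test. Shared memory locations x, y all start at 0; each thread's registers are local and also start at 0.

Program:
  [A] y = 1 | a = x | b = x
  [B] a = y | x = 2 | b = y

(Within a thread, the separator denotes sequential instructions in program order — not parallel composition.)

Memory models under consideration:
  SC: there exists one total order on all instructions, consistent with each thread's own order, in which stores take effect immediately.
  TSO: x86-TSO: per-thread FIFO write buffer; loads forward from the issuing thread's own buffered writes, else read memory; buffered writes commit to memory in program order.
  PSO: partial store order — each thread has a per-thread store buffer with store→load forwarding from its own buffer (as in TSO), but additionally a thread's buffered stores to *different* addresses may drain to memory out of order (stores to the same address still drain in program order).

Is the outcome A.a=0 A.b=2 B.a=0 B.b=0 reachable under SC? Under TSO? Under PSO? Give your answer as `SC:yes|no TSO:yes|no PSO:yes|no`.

SC:no TSO:yes PSO:yes

outcome vector order: (A.a,A.b,B.a,B.b)
SC: 7 outcomes — {(0,0,0,1), (0,0,1,1), (0,2,0,1), (0,2,1,1), (2,2,0,0), (2,2,0,1), (2,2,1,1)}
TSO: 9 outcomes — {(0,0,0,0), (0,0,0,1), (0,0,1,1), (0,2,0,0), (0,2,0,1), (0,2,1,1), (2,2,0,0), (2,2,0,1), (2,2,1,1)}
PSO: 9 outcomes — {(0,0,0,0), (0,0,0,1), (0,0,1,1), (0,2,0,0), (0,2,0,1), (0,2,1,1), (2,2,0,0), (2,2,0,1), (2,2,1,1)}
target (0,2,0,0) ∈ {TSO,PSO}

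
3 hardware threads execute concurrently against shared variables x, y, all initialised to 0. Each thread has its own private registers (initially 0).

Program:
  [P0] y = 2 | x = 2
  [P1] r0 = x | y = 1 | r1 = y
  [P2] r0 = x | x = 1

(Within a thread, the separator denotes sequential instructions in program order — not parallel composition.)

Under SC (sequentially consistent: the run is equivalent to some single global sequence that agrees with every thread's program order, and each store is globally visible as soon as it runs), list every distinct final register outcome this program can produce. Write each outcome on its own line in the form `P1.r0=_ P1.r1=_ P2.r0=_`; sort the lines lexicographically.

outcome vector order: (P1.r0,P1.r1,P2.r0)
|SC outcomes| = 9

P1.r0=0 P1.r1=1 P2.r0=0
P1.r0=0 P1.r1=1 P2.r0=2
P1.r0=0 P1.r1=2 P2.r0=0
P1.r0=0 P1.r1=2 P2.r0=2
P1.r0=1 P1.r1=1 P2.r0=0
P1.r0=1 P1.r1=1 P2.r0=2
P1.r0=1 P1.r1=2 P2.r0=0
P1.r0=2 P1.r1=1 P2.r0=0
P1.r0=2 P1.r1=1 P2.r0=2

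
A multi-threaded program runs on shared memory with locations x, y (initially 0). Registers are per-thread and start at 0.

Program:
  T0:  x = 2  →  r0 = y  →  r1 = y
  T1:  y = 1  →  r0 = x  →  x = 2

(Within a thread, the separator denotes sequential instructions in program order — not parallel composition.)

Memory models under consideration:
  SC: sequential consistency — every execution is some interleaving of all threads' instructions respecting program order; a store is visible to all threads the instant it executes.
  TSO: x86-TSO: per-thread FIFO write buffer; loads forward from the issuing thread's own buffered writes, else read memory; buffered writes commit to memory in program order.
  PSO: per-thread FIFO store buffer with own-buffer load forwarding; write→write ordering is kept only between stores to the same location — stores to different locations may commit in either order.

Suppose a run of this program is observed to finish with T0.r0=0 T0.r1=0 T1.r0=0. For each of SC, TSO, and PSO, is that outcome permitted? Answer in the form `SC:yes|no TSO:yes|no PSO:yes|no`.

outcome vector order: (T0.r0,T0.r1,T1.r0)
SC (4): 002 012 110 112
TSO (6): 000 002 010 012 110 112
PSO (6): 000 002 010 012 110 112
target 000 ∈ {TSO,PSO}

SC:no TSO:yes PSO:yes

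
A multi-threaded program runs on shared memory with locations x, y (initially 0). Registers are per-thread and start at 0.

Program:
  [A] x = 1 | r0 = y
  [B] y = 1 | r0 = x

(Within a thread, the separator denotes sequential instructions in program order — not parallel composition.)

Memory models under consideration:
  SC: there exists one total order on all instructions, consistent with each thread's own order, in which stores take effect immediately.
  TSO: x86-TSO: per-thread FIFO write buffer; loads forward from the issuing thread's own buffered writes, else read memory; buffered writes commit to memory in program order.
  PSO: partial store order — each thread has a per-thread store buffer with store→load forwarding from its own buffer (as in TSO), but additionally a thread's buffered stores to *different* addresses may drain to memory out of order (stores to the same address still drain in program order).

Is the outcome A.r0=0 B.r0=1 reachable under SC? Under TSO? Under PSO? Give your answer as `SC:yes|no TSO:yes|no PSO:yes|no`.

SC:yes TSO:yes PSO:yes

outcome vector order: (A.r0,B.r0)
[SC] allowed = {(0,1) (1,0) (1,1)}
[TSO] allowed = {(0,0) (0,1) (1,0) (1,1)}
[PSO] allowed = {(0,0) (0,1) (1,0) (1,1)}
target (0,1) ∈ {SC,TSO,PSO}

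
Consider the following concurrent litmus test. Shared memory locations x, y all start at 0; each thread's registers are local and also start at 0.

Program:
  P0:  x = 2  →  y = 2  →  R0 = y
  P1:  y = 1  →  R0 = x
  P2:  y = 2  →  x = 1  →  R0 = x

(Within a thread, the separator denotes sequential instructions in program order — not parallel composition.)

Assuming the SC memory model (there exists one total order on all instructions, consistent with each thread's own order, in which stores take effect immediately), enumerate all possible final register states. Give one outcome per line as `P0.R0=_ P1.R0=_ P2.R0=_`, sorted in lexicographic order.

outcome vector order: (P0.R0,P1.R0,P2.R0)
|SC outcomes| = 9

P0.R0=1 P1.R0=1 P2.R0=1
P0.R0=1 P1.R0=2 P2.R0=1
P0.R0=1 P1.R0=2 P2.R0=2
P0.R0=2 P1.R0=0 P2.R0=1
P0.R0=2 P1.R0=0 P2.R0=2
P0.R0=2 P1.R0=1 P2.R0=1
P0.R0=2 P1.R0=1 P2.R0=2
P0.R0=2 P1.R0=2 P2.R0=1
P0.R0=2 P1.R0=2 P2.R0=2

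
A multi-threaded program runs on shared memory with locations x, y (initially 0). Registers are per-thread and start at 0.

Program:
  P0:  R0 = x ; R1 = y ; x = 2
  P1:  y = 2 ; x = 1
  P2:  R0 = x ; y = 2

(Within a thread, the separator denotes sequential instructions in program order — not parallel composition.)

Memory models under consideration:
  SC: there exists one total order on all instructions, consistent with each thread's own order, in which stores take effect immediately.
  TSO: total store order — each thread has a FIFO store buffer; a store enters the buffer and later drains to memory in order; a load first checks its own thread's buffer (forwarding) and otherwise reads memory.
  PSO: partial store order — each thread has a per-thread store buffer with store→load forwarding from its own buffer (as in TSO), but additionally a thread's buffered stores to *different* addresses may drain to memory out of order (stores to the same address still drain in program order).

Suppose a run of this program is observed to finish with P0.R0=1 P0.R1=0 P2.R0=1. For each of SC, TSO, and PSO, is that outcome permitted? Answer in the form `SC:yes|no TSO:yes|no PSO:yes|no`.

outcome vector order: (P0.R0,P0.R1,P2.R0)
SC (9): <0 0 0>; <0 0 1>; <0 0 2>; <0 2 0>; <0 2 1>; <0 2 2>; <1 2 0>; <1 2 1>; <1 2 2>
TSO (9): <0 0 0>; <0 0 1>; <0 0 2>; <0 2 0>; <0 2 1>; <0 2 2>; <1 2 0>; <1 2 1>; <1 2 2>
PSO (12): <0 0 0>; <0 0 1>; <0 0 2>; <0 2 0>; <0 2 1>; <0 2 2>; <1 0 0>; <1 0 1>; <1 0 2>; <1 2 0>; <1 2 1>; <1 2 2>
target <1 0 1> ∈ {PSO}

SC:no TSO:no PSO:yes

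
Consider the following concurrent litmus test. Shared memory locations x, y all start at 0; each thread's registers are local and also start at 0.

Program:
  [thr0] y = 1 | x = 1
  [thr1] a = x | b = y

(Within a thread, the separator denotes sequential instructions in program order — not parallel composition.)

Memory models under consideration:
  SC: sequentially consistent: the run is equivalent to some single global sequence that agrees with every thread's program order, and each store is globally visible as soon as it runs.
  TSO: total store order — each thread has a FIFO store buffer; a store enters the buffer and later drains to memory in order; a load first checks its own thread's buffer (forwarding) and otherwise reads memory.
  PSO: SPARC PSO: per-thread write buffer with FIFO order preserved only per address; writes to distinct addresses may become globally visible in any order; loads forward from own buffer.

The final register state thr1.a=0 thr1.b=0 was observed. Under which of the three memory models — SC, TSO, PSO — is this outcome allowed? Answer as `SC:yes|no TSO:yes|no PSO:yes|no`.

outcome vector order: (thr1.a,thr1.b)
under SC → 00; 01; 11
under TSO → 00; 01; 11
under PSO → 00; 01; 10; 11
target 00 ∈ {SC,TSO,PSO}

SC:yes TSO:yes PSO:yes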